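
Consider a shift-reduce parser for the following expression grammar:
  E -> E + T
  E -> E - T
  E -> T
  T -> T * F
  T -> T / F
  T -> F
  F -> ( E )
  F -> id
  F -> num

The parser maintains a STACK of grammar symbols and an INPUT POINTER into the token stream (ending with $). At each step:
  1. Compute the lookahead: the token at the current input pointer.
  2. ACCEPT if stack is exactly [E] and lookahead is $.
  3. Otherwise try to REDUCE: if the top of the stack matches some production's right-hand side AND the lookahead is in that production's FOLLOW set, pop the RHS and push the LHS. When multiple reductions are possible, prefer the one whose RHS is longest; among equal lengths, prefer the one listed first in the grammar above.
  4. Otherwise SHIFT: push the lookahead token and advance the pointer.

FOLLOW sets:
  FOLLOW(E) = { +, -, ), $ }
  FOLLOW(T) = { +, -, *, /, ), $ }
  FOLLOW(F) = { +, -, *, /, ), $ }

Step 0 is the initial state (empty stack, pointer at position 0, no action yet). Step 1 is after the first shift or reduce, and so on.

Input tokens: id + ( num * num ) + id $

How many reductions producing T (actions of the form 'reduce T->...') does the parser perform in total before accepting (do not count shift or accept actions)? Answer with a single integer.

Answer: 5

Derivation:
Step 1: shift id. Stack=[id] ptr=1 lookahead=+ remaining=[+ ( num * num ) + id $]
Step 2: reduce F->id. Stack=[F] ptr=1 lookahead=+ remaining=[+ ( num * num ) + id $]
Step 3: reduce T->F. Stack=[T] ptr=1 lookahead=+ remaining=[+ ( num * num ) + id $]
Step 4: reduce E->T. Stack=[E] ptr=1 lookahead=+ remaining=[+ ( num * num ) + id $]
Step 5: shift +. Stack=[E +] ptr=2 lookahead=( remaining=[( num * num ) + id $]
Step 6: shift (. Stack=[E + (] ptr=3 lookahead=num remaining=[num * num ) + id $]
Step 7: shift num. Stack=[E + ( num] ptr=4 lookahead=* remaining=[* num ) + id $]
Step 8: reduce F->num. Stack=[E + ( F] ptr=4 lookahead=* remaining=[* num ) + id $]
Step 9: reduce T->F. Stack=[E + ( T] ptr=4 lookahead=* remaining=[* num ) + id $]
Step 10: shift *. Stack=[E + ( T *] ptr=5 lookahead=num remaining=[num ) + id $]
Step 11: shift num. Stack=[E + ( T * num] ptr=6 lookahead=) remaining=[) + id $]
Step 12: reduce F->num. Stack=[E + ( T * F] ptr=6 lookahead=) remaining=[) + id $]
Step 13: reduce T->T * F. Stack=[E + ( T] ptr=6 lookahead=) remaining=[) + id $]
Step 14: reduce E->T. Stack=[E + ( E] ptr=6 lookahead=) remaining=[) + id $]
Step 15: shift ). Stack=[E + ( E )] ptr=7 lookahead=+ remaining=[+ id $]
Step 16: reduce F->( E ). Stack=[E + F] ptr=7 lookahead=+ remaining=[+ id $]
Step 17: reduce T->F. Stack=[E + T] ptr=7 lookahead=+ remaining=[+ id $]
Step 18: reduce E->E + T. Stack=[E] ptr=7 lookahead=+ remaining=[+ id $]
Step 19: shift +. Stack=[E +] ptr=8 lookahead=id remaining=[id $]
Step 20: shift id. Stack=[E + id] ptr=9 lookahead=$ remaining=[$]
Step 21: reduce F->id. Stack=[E + F] ptr=9 lookahead=$ remaining=[$]
Step 22: reduce T->F. Stack=[E + T] ptr=9 lookahead=$ remaining=[$]
Step 23: reduce E->E + T. Stack=[E] ptr=9 lookahead=$ remaining=[$]
Step 24: accept. Stack=[E] ptr=9 lookahead=$ remaining=[$]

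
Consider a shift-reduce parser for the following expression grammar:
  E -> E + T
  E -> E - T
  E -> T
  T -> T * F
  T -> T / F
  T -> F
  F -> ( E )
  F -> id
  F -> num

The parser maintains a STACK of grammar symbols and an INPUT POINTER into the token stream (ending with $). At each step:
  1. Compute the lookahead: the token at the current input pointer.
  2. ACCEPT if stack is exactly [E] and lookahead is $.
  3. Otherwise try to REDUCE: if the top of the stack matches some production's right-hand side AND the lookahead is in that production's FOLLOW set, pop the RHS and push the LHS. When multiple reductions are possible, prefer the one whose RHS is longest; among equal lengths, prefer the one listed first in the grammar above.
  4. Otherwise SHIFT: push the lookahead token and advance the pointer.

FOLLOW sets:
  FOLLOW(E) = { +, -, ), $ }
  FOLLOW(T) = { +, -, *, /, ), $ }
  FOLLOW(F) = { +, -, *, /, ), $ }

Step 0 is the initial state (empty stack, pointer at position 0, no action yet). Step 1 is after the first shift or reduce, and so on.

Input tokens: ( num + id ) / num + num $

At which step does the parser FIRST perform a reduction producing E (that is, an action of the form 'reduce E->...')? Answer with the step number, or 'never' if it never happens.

Step 1: shift (. Stack=[(] ptr=1 lookahead=num remaining=[num + id ) / num + num $]
Step 2: shift num. Stack=[( num] ptr=2 lookahead=+ remaining=[+ id ) / num + num $]
Step 3: reduce F->num. Stack=[( F] ptr=2 lookahead=+ remaining=[+ id ) / num + num $]
Step 4: reduce T->F. Stack=[( T] ptr=2 lookahead=+ remaining=[+ id ) / num + num $]
Step 5: reduce E->T. Stack=[( E] ptr=2 lookahead=+ remaining=[+ id ) / num + num $]

Answer: 5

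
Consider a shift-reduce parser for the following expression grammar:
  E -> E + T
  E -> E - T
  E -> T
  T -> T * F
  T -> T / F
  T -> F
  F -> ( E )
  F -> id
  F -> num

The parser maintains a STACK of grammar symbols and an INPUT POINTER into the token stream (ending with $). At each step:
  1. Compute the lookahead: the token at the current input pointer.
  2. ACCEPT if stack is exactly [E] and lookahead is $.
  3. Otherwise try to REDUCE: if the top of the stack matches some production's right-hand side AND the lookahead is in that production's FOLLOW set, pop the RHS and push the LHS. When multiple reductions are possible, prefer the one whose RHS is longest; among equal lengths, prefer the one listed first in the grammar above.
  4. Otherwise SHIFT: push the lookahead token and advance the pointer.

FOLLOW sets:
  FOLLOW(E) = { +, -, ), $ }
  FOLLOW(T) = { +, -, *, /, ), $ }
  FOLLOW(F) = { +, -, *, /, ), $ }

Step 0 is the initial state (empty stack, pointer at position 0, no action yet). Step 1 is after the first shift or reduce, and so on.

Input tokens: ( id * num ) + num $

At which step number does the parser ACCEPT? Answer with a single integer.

Answer: 19

Derivation:
Step 1: shift (. Stack=[(] ptr=1 lookahead=id remaining=[id * num ) + num $]
Step 2: shift id. Stack=[( id] ptr=2 lookahead=* remaining=[* num ) + num $]
Step 3: reduce F->id. Stack=[( F] ptr=2 lookahead=* remaining=[* num ) + num $]
Step 4: reduce T->F. Stack=[( T] ptr=2 lookahead=* remaining=[* num ) + num $]
Step 5: shift *. Stack=[( T *] ptr=3 lookahead=num remaining=[num ) + num $]
Step 6: shift num. Stack=[( T * num] ptr=4 lookahead=) remaining=[) + num $]
Step 7: reduce F->num. Stack=[( T * F] ptr=4 lookahead=) remaining=[) + num $]
Step 8: reduce T->T * F. Stack=[( T] ptr=4 lookahead=) remaining=[) + num $]
Step 9: reduce E->T. Stack=[( E] ptr=4 lookahead=) remaining=[) + num $]
Step 10: shift ). Stack=[( E )] ptr=5 lookahead=+ remaining=[+ num $]
Step 11: reduce F->( E ). Stack=[F] ptr=5 lookahead=+ remaining=[+ num $]
Step 12: reduce T->F. Stack=[T] ptr=5 lookahead=+ remaining=[+ num $]
Step 13: reduce E->T. Stack=[E] ptr=5 lookahead=+ remaining=[+ num $]
Step 14: shift +. Stack=[E +] ptr=6 lookahead=num remaining=[num $]
Step 15: shift num. Stack=[E + num] ptr=7 lookahead=$ remaining=[$]
Step 16: reduce F->num. Stack=[E + F] ptr=7 lookahead=$ remaining=[$]
Step 17: reduce T->F. Stack=[E + T] ptr=7 lookahead=$ remaining=[$]
Step 18: reduce E->E + T. Stack=[E] ptr=7 lookahead=$ remaining=[$]
Step 19: accept. Stack=[E] ptr=7 lookahead=$ remaining=[$]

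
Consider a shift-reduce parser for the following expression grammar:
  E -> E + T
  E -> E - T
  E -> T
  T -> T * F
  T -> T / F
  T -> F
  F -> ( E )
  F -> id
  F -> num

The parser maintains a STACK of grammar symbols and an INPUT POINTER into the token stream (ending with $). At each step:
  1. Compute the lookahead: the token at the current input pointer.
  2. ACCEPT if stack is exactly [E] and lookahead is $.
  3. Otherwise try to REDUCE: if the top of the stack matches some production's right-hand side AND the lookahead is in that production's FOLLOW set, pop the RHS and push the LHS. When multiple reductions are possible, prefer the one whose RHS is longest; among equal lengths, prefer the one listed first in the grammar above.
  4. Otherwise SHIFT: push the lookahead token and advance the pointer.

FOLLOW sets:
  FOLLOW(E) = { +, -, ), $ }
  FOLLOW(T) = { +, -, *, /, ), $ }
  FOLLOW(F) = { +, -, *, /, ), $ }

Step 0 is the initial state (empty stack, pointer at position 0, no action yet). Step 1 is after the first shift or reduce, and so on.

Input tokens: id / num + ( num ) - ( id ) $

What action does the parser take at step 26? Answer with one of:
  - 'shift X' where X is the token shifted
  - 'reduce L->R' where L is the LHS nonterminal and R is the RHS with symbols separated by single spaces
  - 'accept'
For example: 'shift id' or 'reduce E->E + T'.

Step 1: shift id. Stack=[id] ptr=1 lookahead=/ remaining=[/ num + ( num ) - ( id ) $]
Step 2: reduce F->id. Stack=[F] ptr=1 lookahead=/ remaining=[/ num + ( num ) - ( id ) $]
Step 3: reduce T->F. Stack=[T] ptr=1 lookahead=/ remaining=[/ num + ( num ) - ( id ) $]
Step 4: shift /. Stack=[T /] ptr=2 lookahead=num remaining=[num + ( num ) - ( id ) $]
Step 5: shift num. Stack=[T / num] ptr=3 lookahead=+ remaining=[+ ( num ) - ( id ) $]
Step 6: reduce F->num. Stack=[T / F] ptr=3 lookahead=+ remaining=[+ ( num ) - ( id ) $]
Step 7: reduce T->T / F. Stack=[T] ptr=3 lookahead=+ remaining=[+ ( num ) - ( id ) $]
Step 8: reduce E->T. Stack=[E] ptr=3 lookahead=+ remaining=[+ ( num ) - ( id ) $]
Step 9: shift +. Stack=[E +] ptr=4 lookahead=( remaining=[( num ) - ( id ) $]
Step 10: shift (. Stack=[E + (] ptr=5 lookahead=num remaining=[num ) - ( id ) $]
Step 11: shift num. Stack=[E + ( num] ptr=6 lookahead=) remaining=[) - ( id ) $]
Step 12: reduce F->num. Stack=[E + ( F] ptr=6 lookahead=) remaining=[) - ( id ) $]
Step 13: reduce T->F. Stack=[E + ( T] ptr=6 lookahead=) remaining=[) - ( id ) $]
Step 14: reduce E->T. Stack=[E + ( E] ptr=6 lookahead=) remaining=[) - ( id ) $]
Step 15: shift ). Stack=[E + ( E )] ptr=7 lookahead=- remaining=[- ( id ) $]
Step 16: reduce F->( E ). Stack=[E + F] ptr=7 lookahead=- remaining=[- ( id ) $]
Step 17: reduce T->F. Stack=[E + T] ptr=7 lookahead=- remaining=[- ( id ) $]
Step 18: reduce E->E + T. Stack=[E] ptr=7 lookahead=- remaining=[- ( id ) $]
Step 19: shift -. Stack=[E -] ptr=8 lookahead=( remaining=[( id ) $]
Step 20: shift (. Stack=[E - (] ptr=9 lookahead=id remaining=[id ) $]
Step 21: shift id. Stack=[E - ( id] ptr=10 lookahead=) remaining=[) $]
Step 22: reduce F->id. Stack=[E - ( F] ptr=10 lookahead=) remaining=[) $]
Step 23: reduce T->F. Stack=[E - ( T] ptr=10 lookahead=) remaining=[) $]
Step 24: reduce E->T. Stack=[E - ( E] ptr=10 lookahead=) remaining=[) $]
Step 25: shift ). Stack=[E - ( E )] ptr=11 lookahead=$ remaining=[$]
Step 26: reduce F->( E ). Stack=[E - F] ptr=11 lookahead=$ remaining=[$]

Answer: reduce F->( E )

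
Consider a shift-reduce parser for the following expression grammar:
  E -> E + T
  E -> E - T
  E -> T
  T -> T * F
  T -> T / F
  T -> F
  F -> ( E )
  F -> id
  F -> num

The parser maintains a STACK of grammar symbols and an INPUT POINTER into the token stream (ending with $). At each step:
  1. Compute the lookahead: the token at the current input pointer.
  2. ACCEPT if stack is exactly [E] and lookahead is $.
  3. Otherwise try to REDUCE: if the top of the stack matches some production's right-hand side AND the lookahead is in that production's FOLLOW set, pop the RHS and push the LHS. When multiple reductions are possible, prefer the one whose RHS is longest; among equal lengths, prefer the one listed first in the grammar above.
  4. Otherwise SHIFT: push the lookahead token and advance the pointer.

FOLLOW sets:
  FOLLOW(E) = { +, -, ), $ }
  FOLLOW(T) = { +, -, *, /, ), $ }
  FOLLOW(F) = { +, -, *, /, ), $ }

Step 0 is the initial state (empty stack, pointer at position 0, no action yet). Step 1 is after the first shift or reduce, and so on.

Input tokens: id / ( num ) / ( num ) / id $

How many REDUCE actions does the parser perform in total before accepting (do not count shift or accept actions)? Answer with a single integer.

Answer: 15

Derivation:
Step 1: shift id. Stack=[id] ptr=1 lookahead=/ remaining=[/ ( num ) / ( num ) / id $]
Step 2: reduce F->id. Stack=[F] ptr=1 lookahead=/ remaining=[/ ( num ) / ( num ) / id $]
Step 3: reduce T->F. Stack=[T] ptr=1 lookahead=/ remaining=[/ ( num ) / ( num ) / id $]
Step 4: shift /. Stack=[T /] ptr=2 lookahead=( remaining=[( num ) / ( num ) / id $]
Step 5: shift (. Stack=[T / (] ptr=3 lookahead=num remaining=[num ) / ( num ) / id $]
Step 6: shift num. Stack=[T / ( num] ptr=4 lookahead=) remaining=[) / ( num ) / id $]
Step 7: reduce F->num. Stack=[T / ( F] ptr=4 lookahead=) remaining=[) / ( num ) / id $]
Step 8: reduce T->F. Stack=[T / ( T] ptr=4 lookahead=) remaining=[) / ( num ) / id $]
Step 9: reduce E->T. Stack=[T / ( E] ptr=4 lookahead=) remaining=[) / ( num ) / id $]
Step 10: shift ). Stack=[T / ( E )] ptr=5 lookahead=/ remaining=[/ ( num ) / id $]
Step 11: reduce F->( E ). Stack=[T / F] ptr=5 lookahead=/ remaining=[/ ( num ) / id $]
Step 12: reduce T->T / F. Stack=[T] ptr=5 lookahead=/ remaining=[/ ( num ) / id $]
Step 13: shift /. Stack=[T /] ptr=6 lookahead=( remaining=[( num ) / id $]
Step 14: shift (. Stack=[T / (] ptr=7 lookahead=num remaining=[num ) / id $]
Step 15: shift num. Stack=[T / ( num] ptr=8 lookahead=) remaining=[) / id $]
Step 16: reduce F->num. Stack=[T / ( F] ptr=8 lookahead=) remaining=[) / id $]
Step 17: reduce T->F. Stack=[T / ( T] ptr=8 lookahead=) remaining=[) / id $]
Step 18: reduce E->T. Stack=[T / ( E] ptr=8 lookahead=) remaining=[) / id $]
Step 19: shift ). Stack=[T / ( E )] ptr=9 lookahead=/ remaining=[/ id $]
Step 20: reduce F->( E ). Stack=[T / F] ptr=9 lookahead=/ remaining=[/ id $]
Step 21: reduce T->T / F. Stack=[T] ptr=9 lookahead=/ remaining=[/ id $]
Step 22: shift /. Stack=[T /] ptr=10 lookahead=id remaining=[id $]
Step 23: shift id. Stack=[T / id] ptr=11 lookahead=$ remaining=[$]
Step 24: reduce F->id. Stack=[T / F] ptr=11 lookahead=$ remaining=[$]
Step 25: reduce T->T / F. Stack=[T] ptr=11 lookahead=$ remaining=[$]
Step 26: reduce E->T. Stack=[E] ptr=11 lookahead=$ remaining=[$]
Step 27: accept. Stack=[E] ptr=11 lookahead=$ remaining=[$]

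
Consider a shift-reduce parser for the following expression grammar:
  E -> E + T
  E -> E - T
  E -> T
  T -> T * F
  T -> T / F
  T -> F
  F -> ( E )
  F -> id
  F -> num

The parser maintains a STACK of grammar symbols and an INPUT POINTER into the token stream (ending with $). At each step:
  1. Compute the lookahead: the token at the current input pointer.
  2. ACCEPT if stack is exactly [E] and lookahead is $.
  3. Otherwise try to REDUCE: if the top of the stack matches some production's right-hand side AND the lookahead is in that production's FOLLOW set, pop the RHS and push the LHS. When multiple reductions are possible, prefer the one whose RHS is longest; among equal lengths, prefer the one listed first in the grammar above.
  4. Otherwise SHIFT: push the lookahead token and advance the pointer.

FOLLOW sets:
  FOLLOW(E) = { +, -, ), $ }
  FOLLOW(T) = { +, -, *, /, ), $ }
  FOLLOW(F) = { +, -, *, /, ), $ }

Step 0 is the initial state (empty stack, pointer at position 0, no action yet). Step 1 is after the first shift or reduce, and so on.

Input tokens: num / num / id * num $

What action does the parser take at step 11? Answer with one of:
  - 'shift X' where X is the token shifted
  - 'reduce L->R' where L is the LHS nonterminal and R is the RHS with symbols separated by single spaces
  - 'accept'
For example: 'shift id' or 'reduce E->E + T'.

Answer: reduce T->T / F

Derivation:
Step 1: shift num. Stack=[num] ptr=1 lookahead=/ remaining=[/ num / id * num $]
Step 2: reduce F->num. Stack=[F] ptr=1 lookahead=/ remaining=[/ num / id * num $]
Step 3: reduce T->F. Stack=[T] ptr=1 lookahead=/ remaining=[/ num / id * num $]
Step 4: shift /. Stack=[T /] ptr=2 lookahead=num remaining=[num / id * num $]
Step 5: shift num. Stack=[T / num] ptr=3 lookahead=/ remaining=[/ id * num $]
Step 6: reduce F->num. Stack=[T / F] ptr=3 lookahead=/ remaining=[/ id * num $]
Step 7: reduce T->T / F. Stack=[T] ptr=3 lookahead=/ remaining=[/ id * num $]
Step 8: shift /. Stack=[T /] ptr=4 lookahead=id remaining=[id * num $]
Step 9: shift id. Stack=[T / id] ptr=5 lookahead=* remaining=[* num $]
Step 10: reduce F->id. Stack=[T / F] ptr=5 lookahead=* remaining=[* num $]
Step 11: reduce T->T / F. Stack=[T] ptr=5 lookahead=* remaining=[* num $]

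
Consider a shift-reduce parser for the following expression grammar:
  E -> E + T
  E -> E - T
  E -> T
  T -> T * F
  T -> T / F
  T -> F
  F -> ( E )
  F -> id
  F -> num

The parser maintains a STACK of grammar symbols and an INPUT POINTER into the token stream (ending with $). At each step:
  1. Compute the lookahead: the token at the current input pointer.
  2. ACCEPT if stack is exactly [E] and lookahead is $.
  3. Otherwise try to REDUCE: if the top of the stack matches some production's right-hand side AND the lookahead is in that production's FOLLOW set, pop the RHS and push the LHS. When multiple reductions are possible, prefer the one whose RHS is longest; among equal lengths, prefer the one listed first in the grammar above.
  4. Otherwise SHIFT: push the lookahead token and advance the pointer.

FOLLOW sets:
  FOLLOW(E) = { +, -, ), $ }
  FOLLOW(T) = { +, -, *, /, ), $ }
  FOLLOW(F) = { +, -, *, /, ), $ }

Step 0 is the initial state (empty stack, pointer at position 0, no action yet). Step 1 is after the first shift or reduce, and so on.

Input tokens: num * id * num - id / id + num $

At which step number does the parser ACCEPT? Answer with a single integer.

Step 1: shift num. Stack=[num] ptr=1 lookahead=* remaining=[* id * num - id / id + num $]
Step 2: reduce F->num. Stack=[F] ptr=1 lookahead=* remaining=[* id * num - id / id + num $]
Step 3: reduce T->F. Stack=[T] ptr=1 lookahead=* remaining=[* id * num - id / id + num $]
Step 4: shift *. Stack=[T *] ptr=2 lookahead=id remaining=[id * num - id / id + num $]
Step 5: shift id. Stack=[T * id] ptr=3 lookahead=* remaining=[* num - id / id + num $]
Step 6: reduce F->id. Stack=[T * F] ptr=3 lookahead=* remaining=[* num - id / id + num $]
Step 7: reduce T->T * F. Stack=[T] ptr=3 lookahead=* remaining=[* num - id / id + num $]
Step 8: shift *. Stack=[T *] ptr=4 lookahead=num remaining=[num - id / id + num $]
Step 9: shift num. Stack=[T * num] ptr=5 lookahead=- remaining=[- id / id + num $]
Step 10: reduce F->num. Stack=[T * F] ptr=5 lookahead=- remaining=[- id / id + num $]
Step 11: reduce T->T * F. Stack=[T] ptr=5 lookahead=- remaining=[- id / id + num $]
Step 12: reduce E->T. Stack=[E] ptr=5 lookahead=- remaining=[- id / id + num $]
Step 13: shift -. Stack=[E -] ptr=6 lookahead=id remaining=[id / id + num $]
Step 14: shift id. Stack=[E - id] ptr=7 lookahead=/ remaining=[/ id + num $]
Step 15: reduce F->id. Stack=[E - F] ptr=7 lookahead=/ remaining=[/ id + num $]
Step 16: reduce T->F. Stack=[E - T] ptr=7 lookahead=/ remaining=[/ id + num $]
Step 17: shift /. Stack=[E - T /] ptr=8 lookahead=id remaining=[id + num $]
Step 18: shift id. Stack=[E - T / id] ptr=9 lookahead=+ remaining=[+ num $]
Step 19: reduce F->id. Stack=[E - T / F] ptr=9 lookahead=+ remaining=[+ num $]
Step 20: reduce T->T / F. Stack=[E - T] ptr=9 lookahead=+ remaining=[+ num $]
Step 21: reduce E->E - T. Stack=[E] ptr=9 lookahead=+ remaining=[+ num $]
Step 22: shift +. Stack=[E +] ptr=10 lookahead=num remaining=[num $]
Step 23: shift num. Stack=[E + num] ptr=11 lookahead=$ remaining=[$]
Step 24: reduce F->num. Stack=[E + F] ptr=11 lookahead=$ remaining=[$]
Step 25: reduce T->F. Stack=[E + T] ptr=11 lookahead=$ remaining=[$]
Step 26: reduce E->E + T. Stack=[E] ptr=11 lookahead=$ remaining=[$]
Step 27: accept. Stack=[E] ptr=11 lookahead=$ remaining=[$]

Answer: 27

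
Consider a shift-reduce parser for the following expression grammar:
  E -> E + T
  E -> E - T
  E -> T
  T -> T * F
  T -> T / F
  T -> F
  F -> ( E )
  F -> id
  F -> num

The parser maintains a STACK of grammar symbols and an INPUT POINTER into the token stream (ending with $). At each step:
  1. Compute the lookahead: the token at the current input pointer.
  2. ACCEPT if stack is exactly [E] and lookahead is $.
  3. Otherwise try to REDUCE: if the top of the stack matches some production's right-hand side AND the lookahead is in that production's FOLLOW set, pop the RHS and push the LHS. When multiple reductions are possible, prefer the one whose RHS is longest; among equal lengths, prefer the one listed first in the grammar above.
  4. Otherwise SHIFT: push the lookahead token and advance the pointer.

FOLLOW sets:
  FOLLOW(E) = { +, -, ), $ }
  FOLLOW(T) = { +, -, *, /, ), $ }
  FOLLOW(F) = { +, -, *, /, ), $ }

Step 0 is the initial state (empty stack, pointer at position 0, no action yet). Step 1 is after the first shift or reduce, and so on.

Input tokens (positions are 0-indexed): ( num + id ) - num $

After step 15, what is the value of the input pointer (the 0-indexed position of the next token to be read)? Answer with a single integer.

Answer: 6

Derivation:
Step 1: shift (. Stack=[(] ptr=1 lookahead=num remaining=[num + id ) - num $]
Step 2: shift num. Stack=[( num] ptr=2 lookahead=+ remaining=[+ id ) - num $]
Step 3: reduce F->num. Stack=[( F] ptr=2 lookahead=+ remaining=[+ id ) - num $]
Step 4: reduce T->F. Stack=[( T] ptr=2 lookahead=+ remaining=[+ id ) - num $]
Step 5: reduce E->T. Stack=[( E] ptr=2 lookahead=+ remaining=[+ id ) - num $]
Step 6: shift +. Stack=[( E +] ptr=3 lookahead=id remaining=[id ) - num $]
Step 7: shift id. Stack=[( E + id] ptr=4 lookahead=) remaining=[) - num $]
Step 8: reduce F->id. Stack=[( E + F] ptr=4 lookahead=) remaining=[) - num $]
Step 9: reduce T->F. Stack=[( E + T] ptr=4 lookahead=) remaining=[) - num $]
Step 10: reduce E->E + T. Stack=[( E] ptr=4 lookahead=) remaining=[) - num $]
Step 11: shift ). Stack=[( E )] ptr=5 lookahead=- remaining=[- num $]
Step 12: reduce F->( E ). Stack=[F] ptr=5 lookahead=- remaining=[- num $]
Step 13: reduce T->F. Stack=[T] ptr=5 lookahead=- remaining=[- num $]
Step 14: reduce E->T. Stack=[E] ptr=5 lookahead=- remaining=[- num $]
Step 15: shift -. Stack=[E -] ptr=6 lookahead=num remaining=[num $]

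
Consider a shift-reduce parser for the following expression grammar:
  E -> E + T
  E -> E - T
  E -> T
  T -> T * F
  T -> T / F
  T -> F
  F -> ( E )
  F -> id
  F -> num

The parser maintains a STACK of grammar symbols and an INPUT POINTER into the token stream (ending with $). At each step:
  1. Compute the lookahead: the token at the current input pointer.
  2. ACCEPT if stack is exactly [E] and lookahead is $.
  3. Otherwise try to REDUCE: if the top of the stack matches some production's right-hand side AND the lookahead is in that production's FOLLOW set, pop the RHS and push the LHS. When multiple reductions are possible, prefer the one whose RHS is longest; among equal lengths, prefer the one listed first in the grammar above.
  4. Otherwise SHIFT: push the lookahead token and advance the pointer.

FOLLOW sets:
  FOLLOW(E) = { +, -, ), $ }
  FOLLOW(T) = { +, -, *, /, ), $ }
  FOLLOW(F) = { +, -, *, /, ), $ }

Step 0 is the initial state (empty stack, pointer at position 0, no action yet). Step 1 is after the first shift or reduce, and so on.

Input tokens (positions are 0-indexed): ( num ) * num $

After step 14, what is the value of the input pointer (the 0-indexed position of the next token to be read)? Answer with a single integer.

Answer: 5

Derivation:
Step 1: shift (. Stack=[(] ptr=1 lookahead=num remaining=[num ) * num $]
Step 2: shift num. Stack=[( num] ptr=2 lookahead=) remaining=[) * num $]
Step 3: reduce F->num. Stack=[( F] ptr=2 lookahead=) remaining=[) * num $]
Step 4: reduce T->F. Stack=[( T] ptr=2 lookahead=) remaining=[) * num $]
Step 5: reduce E->T. Stack=[( E] ptr=2 lookahead=) remaining=[) * num $]
Step 6: shift ). Stack=[( E )] ptr=3 lookahead=* remaining=[* num $]
Step 7: reduce F->( E ). Stack=[F] ptr=3 lookahead=* remaining=[* num $]
Step 8: reduce T->F. Stack=[T] ptr=3 lookahead=* remaining=[* num $]
Step 9: shift *. Stack=[T *] ptr=4 lookahead=num remaining=[num $]
Step 10: shift num. Stack=[T * num] ptr=5 lookahead=$ remaining=[$]
Step 11: reduce F->num. Stack=[T * F] ptr=5 lookahead=$ remaining=[$]
Step 12: reduce T->T * F. Stack=[T] ptr=5 lookahead=$ remaining=[$]
Step 13: reduce E->T. Stack=[E] ptr=5 lookahead=$ remaining=[$]
Step 14: accept. Stack=[E] ptr=5 lookahead=$ remaining=[$]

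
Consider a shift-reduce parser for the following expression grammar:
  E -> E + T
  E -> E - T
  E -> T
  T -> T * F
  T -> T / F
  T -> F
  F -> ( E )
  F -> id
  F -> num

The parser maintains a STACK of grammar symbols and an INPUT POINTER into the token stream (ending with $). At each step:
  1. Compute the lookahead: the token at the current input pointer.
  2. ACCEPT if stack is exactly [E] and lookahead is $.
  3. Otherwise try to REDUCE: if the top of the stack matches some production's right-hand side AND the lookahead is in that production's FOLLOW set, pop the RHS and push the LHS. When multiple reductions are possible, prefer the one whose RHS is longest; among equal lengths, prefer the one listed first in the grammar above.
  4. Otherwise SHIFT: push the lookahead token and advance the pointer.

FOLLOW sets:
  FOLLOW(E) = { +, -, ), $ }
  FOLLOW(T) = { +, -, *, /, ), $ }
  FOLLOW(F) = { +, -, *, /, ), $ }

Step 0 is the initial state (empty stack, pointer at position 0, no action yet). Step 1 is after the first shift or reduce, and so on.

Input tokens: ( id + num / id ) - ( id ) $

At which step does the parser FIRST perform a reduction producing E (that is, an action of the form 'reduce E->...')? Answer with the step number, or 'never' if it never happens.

Step 1: shift (. Stack=[(] ptr=1 lookahead=id remaining=[id + num / id ) - ( id ) $]
Step 2: shift id. Stack=[( id] ptr=2 lookahead=+ remaining=[+ num / id ) - ( id ) $]
Step 3: reduce F->id. Stack=[( F] ptr=2 lookahead=+ remaining=[+ num / id ) - ( id ) $]
Step 4: reduce T->F. Stack=[( T] ptr=2 lookahead=+ remaining=[+ num / id ) - ( id ) $]
Step 5: reduce E->T. Stack=[( E] ptr=2 lookahead=+ remaining=[+ num / id ) - ( id ) $]

Answer: 5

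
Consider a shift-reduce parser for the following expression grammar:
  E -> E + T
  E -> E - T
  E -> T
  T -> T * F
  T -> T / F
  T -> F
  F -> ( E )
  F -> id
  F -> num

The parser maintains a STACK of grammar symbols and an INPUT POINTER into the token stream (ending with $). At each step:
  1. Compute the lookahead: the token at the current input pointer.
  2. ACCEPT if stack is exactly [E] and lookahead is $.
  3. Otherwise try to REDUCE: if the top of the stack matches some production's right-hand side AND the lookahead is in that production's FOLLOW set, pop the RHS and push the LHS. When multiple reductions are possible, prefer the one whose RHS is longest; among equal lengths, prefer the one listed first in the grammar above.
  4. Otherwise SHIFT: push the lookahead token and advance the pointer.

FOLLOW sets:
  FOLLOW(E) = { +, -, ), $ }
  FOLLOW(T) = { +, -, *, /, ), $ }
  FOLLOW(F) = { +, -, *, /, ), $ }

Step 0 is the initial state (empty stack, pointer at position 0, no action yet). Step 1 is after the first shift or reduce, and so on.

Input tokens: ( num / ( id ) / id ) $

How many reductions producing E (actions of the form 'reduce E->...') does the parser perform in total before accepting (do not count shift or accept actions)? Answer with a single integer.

Step 1: shift (. Stack=[(] ptr=1 lookahead=num remaining=[num / ( id ) / id ) $]
Step 2: shift num. Stack=[( num] ptr=2 lookahead=/ remaining=[/ ( id ) / id ) $]
Step 3: reduce F->num. Stack=[( F] ptr=2 lookahead=/ remaining=[/ ( id ) / id ) $]
Step 4: reduce T->F. Stack=[( T] ptr=2 lookahead=/ remaining=[/ ( id ) / id ) $]
Step 5: shift /. Stack=[( T /] ptr=3 lookahead=( remaining=[( id ) / id ) $]
Step 6: shift (. Stack=[( T / (] ptr=4 lookahead=id remaining=[id ) / id ) $]
Step 7: shift id. Stack=[( T / ( id] ptr=5 lookahead=) remaining=[) / id ) $]
Step 8: reduce F->id. Stack=[( T / ( F] ptr=5 lookahead=) remaining=[) / id ) $]
Step 9: reduce T->F. Stack=[( T / ( T] ptr=5 lookahead=) remaining=[) / id ) $]
Step 10: reduce E->T. Stack=[( T / ( E] ptr=5 lookahead=) remaining=[) / id ) $]
Step 11: shift ). Stack=[( T / ( E )] ptr=6 lookahead=/ remaining=[/ id ) $]
Step 12: reduce F->( E ). Stack=[( T / F] ptr=6 lookahead=/ remaining=[/ id ) $]
Step 13: reduce T->T / F. Stack=[( T] ptr=6 lookahead=/ remaining=[/ id ) $]
Step 14: shift /. Stack=[( T /] ptr=7 lookahead=id remaining=[id ) $]
Step 15: shift id. Stack=[( T / id] ptr=8 lookahead=) remaining=[) $]
Step 16: reduce F->id. Stack=[( T / F] ptr=8 lookahead=) remaining=[) $]
Step 17: reduce T->T / F. Stack=[( T] ptr=8 lookahead=) remaining=[) $]
Step 18: reduce E->T. Stack=[( E] ptr=8 lookahead=) remaining=[) $]
Step 19: shift ). Stack=[( E )] ptr=9 lookahead=$ remaining=[$]
Step 20: reduce F->( E ). Stack=[F] ptr=9 lookahead=$ remaining=[$]
Step 21: reduce T->F. Stack=[T] ptr=9 lookahead=$ remaining=[$]
Step 22: reduce E->T. Stack=[E] ptr=9 lookahead=$ remaining=[$]
Step 23: accept. Stack=[E] ptr=9 lookahead=$ remaining=[$]

Answer: 3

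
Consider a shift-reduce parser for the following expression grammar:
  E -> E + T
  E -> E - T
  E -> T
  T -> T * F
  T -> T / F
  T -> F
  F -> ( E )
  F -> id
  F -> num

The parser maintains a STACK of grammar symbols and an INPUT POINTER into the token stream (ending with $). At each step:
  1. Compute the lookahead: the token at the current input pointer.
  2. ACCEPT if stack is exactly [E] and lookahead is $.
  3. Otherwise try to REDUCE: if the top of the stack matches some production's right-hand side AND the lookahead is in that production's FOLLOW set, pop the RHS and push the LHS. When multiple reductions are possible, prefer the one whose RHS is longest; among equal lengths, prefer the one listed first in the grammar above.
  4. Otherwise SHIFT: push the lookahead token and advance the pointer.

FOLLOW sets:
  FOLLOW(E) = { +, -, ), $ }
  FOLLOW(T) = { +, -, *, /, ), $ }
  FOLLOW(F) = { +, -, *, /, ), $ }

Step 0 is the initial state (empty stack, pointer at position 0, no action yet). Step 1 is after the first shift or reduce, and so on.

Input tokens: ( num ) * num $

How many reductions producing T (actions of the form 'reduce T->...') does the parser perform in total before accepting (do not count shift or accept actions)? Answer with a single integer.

Answer: 3

Derivation:
Step 1: shift (. Stack=[(] ptr=1 lookahead=num remaining=[num ) * num $]
Step 2: shift num. Stack=[( num] ptr=2 lookahead=) remaining=[) * num $]
Step 3: reduce F->num. Stack=[( F] ptr=2 lookahead=) remaining=[) * num $]
Step 4: reduce T->F. Stack=[( T] ptr=2 lookahead=) remaining=[) * num $]
Step 5: reduce E->T. Stack=[( E] ptr=2 lookahead=) remaining=[) * num $]
Step 6: shift ). Stack=[( E )] ptr=3 lookahead=* remaining=[* num $]
Step 7: reduce F->( E ). Stack=[F] ptr=3 lookahead=* remaining=[* num $]
Step 8: reduce T->F. Stack=[T] ptr=3 lookahead=* remaining=[* num $]
Step 9: shift *. Stack=[T *] ptr=4 lookahead=num remaining=[num $]
Step 10: shift num. Stack=[T * num] ptr=5 lookahead=$ remaining=[$]
Step 11: reduce F->num. Stack=[T * F] ptr=5 lookahead=$ remaining=[$]
Step 12: reduce T->T * F. Stack=[T] ptr=5 lookahead=$ remaining=[$]
Step 13: reduce E->T. Stack=[E] ptr=5 lookahead=$ remaining=[$]
Step 14: accept. Stack=[E] ptr=5 lookahead=$ remaining=[$]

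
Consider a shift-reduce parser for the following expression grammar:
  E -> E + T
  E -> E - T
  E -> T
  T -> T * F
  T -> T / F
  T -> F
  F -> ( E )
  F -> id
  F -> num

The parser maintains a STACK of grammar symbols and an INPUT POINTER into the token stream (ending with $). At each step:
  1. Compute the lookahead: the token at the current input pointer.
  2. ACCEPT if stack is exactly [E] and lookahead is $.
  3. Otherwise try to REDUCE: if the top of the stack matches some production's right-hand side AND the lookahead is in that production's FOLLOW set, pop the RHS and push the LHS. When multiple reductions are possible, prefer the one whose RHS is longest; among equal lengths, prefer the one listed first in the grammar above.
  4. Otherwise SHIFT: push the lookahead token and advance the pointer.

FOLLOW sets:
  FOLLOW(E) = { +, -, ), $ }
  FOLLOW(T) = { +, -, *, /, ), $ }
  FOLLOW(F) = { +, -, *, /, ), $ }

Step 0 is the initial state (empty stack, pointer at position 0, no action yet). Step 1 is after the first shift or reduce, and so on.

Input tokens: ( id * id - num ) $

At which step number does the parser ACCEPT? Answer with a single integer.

Step 1: shift (. Stack=[(] ptr=1 lookahead=id remaining=[id * id - num ) $]
Step 2: shift id. Stack=[( id] ptr=2 lookahead=* remaining=[* id - num ) $]
Step 3: reduce F->id. Stack=[( F] ptr=2 lookahead=* remaining=[* id - num ) $]
Step 4: reduce T->F. Stack=[( T] ptr=2 lookahead=* remaining=[* id - num ) $]
Step 5: shift *. Stack=[( T *] ptr=3 lookahead=id remaining=[id - num ) $]
Step 6: shift id. Stack=[( T * id] ptr=4 lookahead=- remaining=[- num ) $]
Step 7: reduce F->id. Stack=[( T * F] ptr=4 lookahead=- remaining=[- num ) $]
Step 8: reduce T->T * F. Stack=[( T] ptr=4 lookahead=- remaining=[- num ) $]
Step 9: reduce E->T. Stack=[( E] ptr=4 lookahead=- remaining=[- num ) $]
Step 10: shift -. Stack=[( E -] ptr=5 lookahead=num remaining=[num ) $]
Step 11: shift num. Stack=[( E - num] ptr=6 lookahead=) remaining=[) $]
Step 12: reduce F->num. Stack=[( E - F] ptr=6 lookahead=) remaining=[) $]
Step 13: reduce T->F. Stack=[( E - T] ptr=6 lookahead=) remaining=[) $]
Step 14: reduce E->E - T. Stack=[( E] ptr=6 lookahead=) remaining=[) $]
Step 15: shift ). Stack=[( E )] ptr=7 lookahead=$ remaining=[$]
Step 16: reduce F->( E ). Stack=[F] ptr=7 lookahead=$ remaining=[$]
Step 17: reduce T->F. Stack=[T] ptr=7 lookahead=$ remaining=[$]
Step 18: reduce E->T. Stack=[E] ptr=7 lookahead=$ remaining=[$]
Step 19: accept. Stack=[E] ptr=7 lookahead=$ remaining=[$]

Answer: 19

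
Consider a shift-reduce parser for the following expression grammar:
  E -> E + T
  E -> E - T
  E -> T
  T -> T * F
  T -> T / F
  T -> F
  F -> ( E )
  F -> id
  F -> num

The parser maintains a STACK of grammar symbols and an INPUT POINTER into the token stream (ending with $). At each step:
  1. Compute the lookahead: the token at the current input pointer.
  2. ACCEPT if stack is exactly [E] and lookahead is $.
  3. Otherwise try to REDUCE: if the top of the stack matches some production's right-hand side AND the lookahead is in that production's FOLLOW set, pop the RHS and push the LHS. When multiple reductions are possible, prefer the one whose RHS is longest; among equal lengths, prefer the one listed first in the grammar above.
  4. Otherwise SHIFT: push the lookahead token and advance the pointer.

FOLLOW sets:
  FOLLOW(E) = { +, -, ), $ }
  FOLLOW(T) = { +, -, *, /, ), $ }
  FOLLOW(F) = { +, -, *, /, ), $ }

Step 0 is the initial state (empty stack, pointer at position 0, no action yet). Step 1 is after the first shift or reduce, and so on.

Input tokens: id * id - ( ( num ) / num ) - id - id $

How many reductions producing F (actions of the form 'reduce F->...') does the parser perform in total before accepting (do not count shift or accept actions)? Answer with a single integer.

Step 1: shift id. Stack=[id] ptr=1 lookahead=* remaining=[* id - ( ( num ) / num ) - id - id $]
Step 2: reduce F->id. Stack=[F] ptr=1 lookahead=* remaining=[* id - ( ( num ) / num ) - id - id $]
Step 3: reduce T->F. Stack=[T] ptr=1 lookahead=* remaining=[* id - ( ( num ) / num ) - id - id $]
Step 4: shift *. Stack=[T *] ptr=2 lookahead=id remaining=[id - ( ( num ) / num ) - id - id $]
Step 5: shift id. Stack=[T * id] ptr=3 lookahead=- remaining=[- ( ( num ) / num ) - id - id $]
Step 6: reduce F->id. Stack=[T * F] ptr=3 lookahead=- remaining=[- ( ( num ) / num ) - id - id $]
Step 7: reduce T->T * F. Stack=[T] ptr=3 lookahead=- remaining=[- ( ( num ) / num ) - id - id $]
Step 8: reduce E->T. Stack=[E] ptr=3 lookahead=- remaining=[- ( ( num ) / num ) - id - id $]
Step 9: shift -. Stack=[E -] ptr=4 lookahead=( remaining=[( ( num ) / num ) - id - id $]
Step 10: shift (. Stack=[E - (] ptr=5 lookahead=( remaining=[( num ) / num ) - id - id $]
Step 11: shift (. Stack=[E - ( (] ptr=6 lookahead=num remaining=[num ) / num ) - id - id $]
Step 12: shift num. Stack=[E - ( ( num] ptr=7 lookahead=) remaining=[) / num ) - id - id $]
Step 13: reduce F->num. Stack=[E - ( ( F] ptr=7 lookahead=) remaining=[) / num ) - id - id $]
Step 14: reduce T->F. Stack=[E - ( ( T] ptr=7 lookahead=) remaining=[) / num ) - id - id $]
Step 15: reduce E->T. Stack=[E - ( ( E] ptr=7 lookahead=) remaining=[) / num ) - id - id $]
Step 16: shift ). Stack=[E - ( ( E )] ptr=8 lookahead=/ remaining=[/ num ) - id - id $]
Step 17: reduce F->( E ). Stack=[E - ( F] ptr=8 lookahead=/ remaining=[/ num ) - id - id $]
Step 18: reduce T->F. Stack=[E - ( T] ptr=8 lookahead=/ remaining=[/ num ) - id - id $]
Step 19: shift /. Stack=[E - ( T /] ptr=9 lookahead=num remaining=[num ) - id - id $]
Step 20: shift num. Stack=[E - ( T / num] ptr=10 lookahead=) remaining=[) - id - id $]
Step 21: reduce F->num. Stack=[E - ( T / F] ptr=10 lookahead=) remaining=[) - id - id $]
Step 22: reduce T->T / F. Stack=[E - ( T] ptr=10 lookahead=) remaining=[) - id - id $]
Step 23: reduce E->T. Stack=[E - ( E] ptr=10 lookahead=) remaining=[) - id - id $]
Step 24: shift ). Stack=[E - ( E )] ptr=11 lookahead=- remaining=[- id - id $]
Step 25: reduce F->( E ). Stack=[E - F] ptr=11 lookahead=- remaining=[- id - id $]
Step 26: reduce T->F. Stack=[E - T] ptr=11 lookahead=- remaining=[- id - id $]
Step 27: reduce E->E - T. Stack=[E] ptr=11 lookahead=- remaining=[- id - id $]
Step 28: shift -. Stack=[E -] ptr=12 lookahead=id remaining=[id - id $]
Step 29: shift id. Stack=[E - id] ptr=13 lookahead=- remaining=[- id $]
Step 30: reduce F->id. Stack=[E - F] ptr=13 lookahead=- remaining=[- id $]
Step 31: reduce T->F. Stack=[E - T] ptr=13 lookahead=- remaining=[- id $]
Step 32: reduce E->E - T. Stack=[E] ptr=13 lookahead=- remaining=[- id $]
Step 33: shift -. Stack=[E -] ptr=14 lookahead=id remaining=[id $]
Step 34: shift id. Stack=[E - id] ptr=15 lookahead=$ remaining=[$]
Step 35: reduce F->id. Stack=[E - F] ptr=15 lookahead=$ remaining=[$]
Step 36: reduce T->F. Stack=[E - T] ptr=15 lookahead=$ remaining=[$]
Step 37: reduce E->E - T. Stack=[E] ptr=15 lookahead=$ remaining=[$]
Step 38: accept. Stack=[E] ptr=15 lookahead=$ remaining=[$]

Answer: 8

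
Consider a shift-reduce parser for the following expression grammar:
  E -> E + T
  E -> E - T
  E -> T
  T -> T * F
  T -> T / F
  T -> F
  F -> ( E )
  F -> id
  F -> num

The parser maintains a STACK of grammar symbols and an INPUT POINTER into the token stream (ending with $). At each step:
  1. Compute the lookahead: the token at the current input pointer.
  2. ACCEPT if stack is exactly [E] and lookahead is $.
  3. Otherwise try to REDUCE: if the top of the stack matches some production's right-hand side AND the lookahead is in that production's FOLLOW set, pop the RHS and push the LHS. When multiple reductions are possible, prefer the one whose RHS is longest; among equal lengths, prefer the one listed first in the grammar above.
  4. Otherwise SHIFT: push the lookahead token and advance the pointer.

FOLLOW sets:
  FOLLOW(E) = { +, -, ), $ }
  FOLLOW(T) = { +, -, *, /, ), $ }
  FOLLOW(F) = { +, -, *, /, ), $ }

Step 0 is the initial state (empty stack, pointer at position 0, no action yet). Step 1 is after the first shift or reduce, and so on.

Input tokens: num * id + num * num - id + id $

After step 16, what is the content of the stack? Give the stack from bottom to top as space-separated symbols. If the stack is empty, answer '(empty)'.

Step 1: shift num. Stack=[num] ptr=1 lookahead=* remaining=[* id + num * num - id + id $]
Step 2: reduce F->num. Stack=[F] ptr=1 lookahead=* remaining=[* id + num * num - id + id $]
Step 3: reduce T->F. Stack=[T] ptr=1 lookahead=* remaining=[* id + num * num - id + id $]
Step 4: shift *. Stack=[T *] ptr=2 lookahead=id remaining=[id + num * num - id + id $]
Step 5: shift id. Stack=[T * id] ptr=3 lookahead=+ remaining=[+ num * num - id + id $]
Step 6: reduce F->id. Stack=[T * F] ptr=3 lookahead=+ remaining=[+ num * num - id + id $]
Step 7: reduce T->T * F. Stack=[T] ptr=3 lookahead=+ remaining=[+ num * num - id + id $]
Step 8: reduce E->T. Stack=[E] ptr=3 lookahead=+ remaining=[+ num * num - id + id $]
Step 9: shift +. Stack=[E +] ptr=4 lookahead=num remaining=[num * num - id + id $]
Step 10: shift num. Stack=[E + num] ptr=5 lookahead=* remaining=[* num - id + id $]
Step 11: reduce F->num. Stack=[E + F] ptr=5 lookahead=* remaining=[* num - id + id $]
Step 12: reduce T->F. Stack=[E + T] ptr=5 lookahead=* remaining=[* num - id + id $]
Step 13: shift *. Stack=[E + T *] ptr=6 lookahead=num remaining=[num - id + id $]
Step 14: shift num. Stack=[E + T * num] ptr=7 lookahead=- remaining=[- id + id $]
Step 15: reduce F->num. Stack=[E + T * F] ptr=7 lookahead=- remaining=[- id + id $]
Step 16: reduce T->T * F. Stack=[E + T] ptr=7 lookahead=- remaining=[- id + id $]

Answer: E + T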